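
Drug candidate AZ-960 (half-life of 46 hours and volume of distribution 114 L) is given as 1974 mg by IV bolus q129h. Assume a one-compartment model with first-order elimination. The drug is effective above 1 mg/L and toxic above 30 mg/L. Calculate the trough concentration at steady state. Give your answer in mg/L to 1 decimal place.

2.9 mg/L

Over one 129-h interval, 129/46 ≈ 2.8043 half-lives elapse, leaving f ≈ 0.1432 of each dose.
Accumulation ratio R = 1/(1 − f) ≈ 1/0.8568 ≈ 1.1671.
Single-dose peak C₀ = D/Vd = 1974/114 ≈ 17.316 mg/L.
Cmax,ss = C₀/(1 − f) ≈ 17.316/0.8568 ≈ 20.210 mg/L.
One interval later, Cmin,ss = Cmax,ss·e^(−kτ) ≈ 20.210 × 0.1432 ≈ 2.894 mg/L.
Trough 2.9 mg/L vs MEC 1 mg/L: adequate.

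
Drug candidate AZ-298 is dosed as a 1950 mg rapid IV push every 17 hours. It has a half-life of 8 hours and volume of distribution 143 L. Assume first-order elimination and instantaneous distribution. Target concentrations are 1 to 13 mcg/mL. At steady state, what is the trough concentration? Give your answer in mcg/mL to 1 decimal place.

4.1 mcg/mL

Over one 17-h interval, 17/8 ≈ 2.125 half-lives elapse, leaving f ≈ 0.2293 of each dose.
Accumulation ratio R = 1/(1 − f) ≈ 1/0.7707 ≈ 1.2975.
Single-dose peak C₀ = D/Vd = 1950/143 ≈ 13.636 mcg/mL.
Steady-state peak Cmax,ss = C₀·R ≈ 13.636 × 1.2975 ≈ 17.693 mcg/mL.
Steady-state trough Cmin,ss = Cmax,ss·f ≈ 17.693 × 0.2293 ≈ 4.057 mcg/mL.
Trough 4.1 mcg/mL vs MEC 1 mcg/mL: adequate.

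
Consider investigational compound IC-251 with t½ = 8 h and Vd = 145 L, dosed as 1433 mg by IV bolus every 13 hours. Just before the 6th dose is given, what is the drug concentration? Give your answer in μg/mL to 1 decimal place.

f = (1/2)^(τ/t½) = (1/2)^(13/8) ≈ 0.3242.
C₀ = D/Vd = 1433/145 ≈ 9.883 μg/mL.
Before the 6th dose, 5 doses have been given. Superposition: Cmin = C₀·(f + f² + … + f^5).
≈ 9.883 × (0.3242 + 0.1051 + 0.0341 + 0.0110 + 0.0036) ≈ 9.883 × 0.4780 ≈ 4.724 μg/mL.

4.7 μg/mL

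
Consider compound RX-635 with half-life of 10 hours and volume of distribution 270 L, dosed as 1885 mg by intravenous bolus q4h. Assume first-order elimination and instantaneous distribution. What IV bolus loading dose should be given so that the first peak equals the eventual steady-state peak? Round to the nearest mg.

f = (1/2)^(4/10) ≈ 0.757858; accumulation ratio R = 1/(1−f) ≈ 4.12981.
Loading dose to hit Cmax,ss on first dose: D_load = D_maint·R ≈ 1885 × 4.12981 ≈ 7784.69 mg.

7785 mg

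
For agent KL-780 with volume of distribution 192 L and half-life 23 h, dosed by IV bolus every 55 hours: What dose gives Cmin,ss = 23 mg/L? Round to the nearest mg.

18752 mg

τ/t½ = 55/23 ≈ 2.3913, so f = (1/2)^(55/23) ≈ 0.190610.
Cmin,ss = (D/Vd)·f/(1−f), so D = Cmin,ss·Vd·(1−f)/f.
D = 23 × 192 × (1−f)/f ≈ 23 × 192 × 4.24631 ≈ 18751.70 mg.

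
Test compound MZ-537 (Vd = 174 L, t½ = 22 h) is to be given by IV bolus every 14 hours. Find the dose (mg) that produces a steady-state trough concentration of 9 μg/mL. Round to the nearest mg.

868 mg

τ/t½ = 14/22 ≈ 0.63636, so f = (1/2)^(14/22) ≈ 0.643332.
Cmin,ss = (D/Vd)·f/(1−f), so D = Cmin,ss·Vd·(1−f)/f.
D = 9 × 174 × (1−f)/f ≈ 9 × 174 × 0.55441 ≈ 868.21 mg.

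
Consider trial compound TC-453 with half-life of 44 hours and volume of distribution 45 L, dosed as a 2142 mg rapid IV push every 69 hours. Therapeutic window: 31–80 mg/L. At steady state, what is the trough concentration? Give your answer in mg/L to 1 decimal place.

24.2 mg/L

Over one 69-h interval, 69/44 ≈ 1.5682 half-lives elapse, leaving f ≈ 0.3372 of each dose.
Accumulation ratio R = 1/(1 − f) ≈ 1/0.6628 ≈ 1.5088.
Each bolus raises the concentration by D/Vd = 2142/45 ≈ 47.600 mg/L.
Cmax,ss = C₀/(1 − f) ≈ 47.600/0.6628 ≈ 71.817 mg/L.
One interval later, Cmin,ss = Cmax,ss·e^(−kτ) ≈ 71.817 × 0.3372 ≈ 24.217 mg/L.
Trough 24.2 mg/L vs MEC 31 mg/L: subtherapeutic.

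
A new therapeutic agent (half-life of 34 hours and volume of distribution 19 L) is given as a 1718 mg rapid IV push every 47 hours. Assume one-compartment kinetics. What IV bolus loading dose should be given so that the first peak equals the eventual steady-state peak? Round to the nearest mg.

f = (1/2)^(47/34) ≈ 0.383593; accumulation ratio R = 1/(1−f) ≈ 1.62230.
Loading dose to hit Cmax,ss on first dose: D_load = D_maint·R ≈ 1718 × 1.62230 ≈ 2787.11 mg.

2787 mg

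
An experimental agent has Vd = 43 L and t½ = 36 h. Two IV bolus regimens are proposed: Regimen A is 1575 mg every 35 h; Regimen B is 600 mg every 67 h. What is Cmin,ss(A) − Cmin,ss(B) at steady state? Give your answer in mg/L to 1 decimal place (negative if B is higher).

32.8 mg/L

Regimen A: f = (1/2)^(35/36) ≈ 0.5097; Cmin,ss = (1575/43)·f/(1−f) ≈ 38.077 mg/L.
Regimen B: f = (1/2)^(67/36) ≈ 0.2753; Cmin,ss = (600/43)·f/(1−f) ≈ 5.301 mg/L.
Difference ≈ 38.077 − 5.301 ≈ 32.776 mg/L.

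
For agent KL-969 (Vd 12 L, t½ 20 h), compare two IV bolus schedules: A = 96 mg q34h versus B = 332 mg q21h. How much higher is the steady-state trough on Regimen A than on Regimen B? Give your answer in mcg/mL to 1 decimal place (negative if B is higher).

Regimen A: f = (1/2)^(34/20) ≈ 0.3078; Cmin,ss = (96/12)·f/(1−f) ≈ 3.557 mcg/mL.
Regimen B: f = (1/2)^(21/20) ≈ 0.4830; Cmin,ss = (332/12)·f/(1−f) ≈ 25.847 mcg/mL.
Difference ≈ 3.557 − 25.847 ≈ -22.290 mcg/mL.

-22.3 mcg/mL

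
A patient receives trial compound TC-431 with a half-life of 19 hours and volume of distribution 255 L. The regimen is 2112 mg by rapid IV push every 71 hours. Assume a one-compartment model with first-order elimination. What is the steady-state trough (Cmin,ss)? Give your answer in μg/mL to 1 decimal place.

0.7 μg/mL

Over one 71-h interval, 71/19 ≈ 3.7368 half-lives elapse, leaving f ≈ 0.0750 of each dose.
Single-dose peak C₀ = D/Vd = 2112/255 ≈ 8.282 μg/mL.
Steady-state trough Cmin,ss = C₀·f/(1−f) ≈ 8.282 × 0.0750/0.9250 ≈ 0.672 μg/mL.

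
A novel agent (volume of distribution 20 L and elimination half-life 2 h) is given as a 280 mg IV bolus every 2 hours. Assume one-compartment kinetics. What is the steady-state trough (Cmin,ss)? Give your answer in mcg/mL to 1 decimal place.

14.0 mcg/mL

τ = 2 h = 1 half-life, so f = (1/2)^1 = 0.5.
Accumulation ratio R = 1/(1 − f) = 1/0.5 = 2/1.
Single-dose peak C₀ = D/Vd = 280/20 = 14 mcg/mL.
Steady-state peak Cmax,ss = C₀·R = 14 × 2/1 ≈ 28.000 mcg/mL.
Steady-state trough Cmin,ss = Cmax,ss·f ≈ 28.000 × 0.5 ≈ 14.000 mcg/mL.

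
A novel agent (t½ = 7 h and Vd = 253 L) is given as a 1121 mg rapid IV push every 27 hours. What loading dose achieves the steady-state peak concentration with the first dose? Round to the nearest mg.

f = (1/2)^(27/7) ≈ 0.069006; accumulation ratio R = 1/(1−f) ≈ 1.07412.
Loading dose to hit Cmax,ss on first dose: D_load = D_maint·R ≈ 1121 × 1.07412 ≈ 1204.09 mg.

1204 mg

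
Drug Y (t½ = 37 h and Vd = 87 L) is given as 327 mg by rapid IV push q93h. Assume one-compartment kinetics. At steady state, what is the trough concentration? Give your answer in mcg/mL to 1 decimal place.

k = ln2/t½ = ln2/37 ≈ 0.018734 h⁻¹; fraction remaining f = e^(−kτ) = e^(−0.018734×93) ≈ 0.1751.
At steady state, accumulation factor R = 1/(1 − e^(−kτ)) ≈ 1.2123.
Single-dose peak C₀ = D/Vd = 327/87 ≈ 3.759 mcg/mL.
Cmax,ss = C₀/(1 − f) ≈ 3.759/0.8249 ≈ 4.557 mcg/mL.
Steady-state trough Cmin,ss = Cmax,ss·f ≈ 4.557 × 0.1751 ≈ 0.798 mcg/mL.

0.8 mcg/mL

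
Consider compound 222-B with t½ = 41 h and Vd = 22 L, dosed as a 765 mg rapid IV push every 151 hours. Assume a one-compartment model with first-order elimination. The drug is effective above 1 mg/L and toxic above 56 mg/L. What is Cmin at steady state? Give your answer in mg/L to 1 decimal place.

τ/t½ = 151/41 ≈ 3.6829, so fraction remaining f = (1/2)^(151/41) ≈ 0.0779.
Accumulation ratio R = 1/(1 − f) ≈ 1/0.9221 ≈ 1.0845.
Single-dose peak C₀ = D/Vd = 765/22 ≈ 34.773 mg/L.
Cmax,ss = C₀/(1 − f) ≈ 34.773/0.9221 ≈ 37.711 mg/L.
One interval later, Cmin,ss = Cmax,ss·e^(−kτ) ≈ 37.711 × 0.0779 ≈ 2.938 mg/L.
Trough 2.9 mg/L vs MEC 1 mg/L: adequate.

2.9 mg/L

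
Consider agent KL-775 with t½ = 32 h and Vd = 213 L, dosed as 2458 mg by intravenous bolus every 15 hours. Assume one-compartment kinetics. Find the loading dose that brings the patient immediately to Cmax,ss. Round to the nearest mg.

8861 mg

f = (1/2)^(15/32) ≈ 0.722590; accumulation ratio R = 1/(1−f) ≈ 3.60477.
Loading dose to hit Cmax,ss on first dose: D_load = D_maint·R ≈ 2458 × 3.60477 ≈ 8860.52 mg.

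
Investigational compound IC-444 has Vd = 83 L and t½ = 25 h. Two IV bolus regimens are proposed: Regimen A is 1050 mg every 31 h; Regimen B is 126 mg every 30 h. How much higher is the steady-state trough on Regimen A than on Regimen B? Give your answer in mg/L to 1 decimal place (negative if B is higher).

Regimen A: f = (1/2)^(31/25) ≈ 0.4234; Cmin,ss = (1050/83)·f/(1−f) ≈ 9.289 mg/L.
Regimen B: f = (1/2)^(30/25) ≈ 0.4353; Cmin,ss = (126/83)·f/(1−f) ≈ 1.170 mg/L.
Difference ≈ 9.289 − 1.170 ≈ 8.119 mg/L.

8.1 mg/L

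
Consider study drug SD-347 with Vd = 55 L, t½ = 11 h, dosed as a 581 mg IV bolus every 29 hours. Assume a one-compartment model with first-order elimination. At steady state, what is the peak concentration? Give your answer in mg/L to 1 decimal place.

12.6 mg/L

k = ln2/t½ = ln2/11 ≈ 0.063013 h⁻¹; fraction remaining f = e^(−kτ) = e^(−0.063013×29) ≈ 0.1608.
At steady state, accumulation factor R = 1/(1 − e^(−kτ)) ≈ 1.1916.
Each bolus raises the concentration by D/Vd = 581/55 ≈ 10.564 mg/L.
Cmax,ss = C₀/(1 − f) ≈ 10.564/0.8392 ≈ 12.588 mg/L.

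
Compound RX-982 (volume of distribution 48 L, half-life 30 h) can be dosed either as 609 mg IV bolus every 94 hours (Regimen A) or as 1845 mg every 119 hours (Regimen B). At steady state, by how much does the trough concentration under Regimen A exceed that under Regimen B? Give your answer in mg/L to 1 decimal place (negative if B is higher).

-1.0 mg/L

Regimen A: f = (1/2)^(94/30) ≈ 0.1140; Cmin,ss = (609/48)·f/(1−f) ≈ 1.632 mg/L.
Regimen B: f = (1/2)^(119/30) ≈ 0.0640; Cmin,ss = (1845/48)·f/(1−f) ≈ 2.628 mg/L.
Difference ≈ 1.632 − 2.628 ≈ -0.996 mg/L.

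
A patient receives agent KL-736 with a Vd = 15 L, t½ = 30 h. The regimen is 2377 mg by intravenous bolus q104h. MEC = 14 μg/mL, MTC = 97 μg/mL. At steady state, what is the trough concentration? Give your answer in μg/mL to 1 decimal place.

15.8 μg/mL

k = ln2/t½ = ln2/30 ≈ 0.023105 h⁻¹; fraction remaining f = e^(−kτ) = e^(−0.023105×104) ≈ 0.0905.
Accumulation ratio R = 1/(1 − f) ≈ 1/0.9095 ≈ 1.0995.
Single-dose peak C₀ = D/Vd = 2377/15 ≈ 158.467 μg/mL.
Steady-state peak Cmax,ss = C₀·R ≈ 158.467 × 1.0995 ≈ 174.234 μg/mL.
Steady-state trough Cmin,ss = Cmax,ss·f ≈ 174.234 × 0.0905 ≈ 15.768 μg/mL.
Trough 15.8 μg/mL vs MEC 14 μg/mL: adequate.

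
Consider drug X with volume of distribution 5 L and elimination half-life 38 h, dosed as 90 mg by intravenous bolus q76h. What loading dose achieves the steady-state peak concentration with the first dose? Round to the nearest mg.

f = (1/2)^(76/38) ≈ 0.250000; accumulation ratio R = 1/(1−f) ≈ 1.33333.
Loading dose to hit Cmax,ss on first dose: D_load = D_maint·R ≈ 90 × 1.33333 ≈ 120.00 mg.

120 mg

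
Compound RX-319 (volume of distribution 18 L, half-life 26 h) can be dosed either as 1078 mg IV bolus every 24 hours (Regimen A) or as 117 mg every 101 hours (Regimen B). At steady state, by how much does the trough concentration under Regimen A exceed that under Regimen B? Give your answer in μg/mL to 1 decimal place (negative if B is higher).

66.4 μg/mL

Regimen A: f = (1/2)^(24/26) ≈ 0.5274; Cmin,ss = (1078/18)·f/(1−f) ≈ 66.833 μg/mL.
Regimen B: f = (1/2)^(101/26) ≈ 0.0677; Cmin,ss = (117/18)·f/(1−f) ≈ 0.472 μg/mL.
Difference ≈ 66.833 − 0.472 ≈ 66.361 μg/mL.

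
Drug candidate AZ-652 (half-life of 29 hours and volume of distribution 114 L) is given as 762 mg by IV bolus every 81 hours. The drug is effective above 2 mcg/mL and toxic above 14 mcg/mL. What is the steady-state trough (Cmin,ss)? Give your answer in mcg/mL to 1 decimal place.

Over one 81-h interval, 81/29 ≈ 2.7931 half-lives elapse, leaving f ≈ 0.1443 of each dose.
At steady state, accumulation factor R = 1/(1 − e^(−kτ)) ≈ 1.1686.
Each bolus raises the concentration by D/Vd = 762/114 ≈ 6.684 mcg/mL.
Steady-state peak Cmax,ss = C₀·R ≈ 6.684 × 1.1686 ≈ 7.811 mcg/mL.
One interval later, Cmin,ss = Cmax,ss·e^(−kτ) ≈ 7.811 × 0.1443 ≈ 1.127 mcg/mL.
Trough 1.1 mcg/mL vs MEC 2 mcg/mL: subtherapeutic.

1.1 mcg/mL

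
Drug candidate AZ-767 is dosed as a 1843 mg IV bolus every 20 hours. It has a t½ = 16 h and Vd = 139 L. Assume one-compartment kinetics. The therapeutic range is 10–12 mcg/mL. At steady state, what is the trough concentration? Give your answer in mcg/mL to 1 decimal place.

k = ln2/t½ = ln2/16 ≈ 0.043322 h⁻¹; fraction remaining f = e^(−kτ) = e^(−0.043322×20) ≈ 0.4204.
Single-dose peak C₀ = D/Vd = 1843/139 ≈ 13.259 mcg/mL.
Steady-state trough Cmin,ss = C₀·f/(1−f) ≈ 13.259 × 0.4204/0.5796 ≈ 9.617 mcg/mL.
Trough 9.6 mcg/mL vs MEC 10 mcg/mL: subtherapeutic.

9.6 mcg/mL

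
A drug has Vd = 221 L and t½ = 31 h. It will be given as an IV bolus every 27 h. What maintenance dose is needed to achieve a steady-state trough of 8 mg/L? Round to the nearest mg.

τ/t½ = 27/31 ≈ 0.87097, so f = (1/2)^(27/31) ≈ 0.546780.
Cmin,ss = (D/Vd)·f/(1−f), so D = Cmin,ss·Vd·(1−f)/f.
D = 8 × 221 × (1−f)/f ≈ 8 × 221 × 0.82889 ≈ 1465.48 mg.

1465 mg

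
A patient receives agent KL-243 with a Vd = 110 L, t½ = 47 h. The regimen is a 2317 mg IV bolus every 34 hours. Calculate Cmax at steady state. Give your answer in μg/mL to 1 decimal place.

53.4 μg/mL

k = ln2/t½ = ln2/47 ≈ 0.014748 h⁻¹; fraction remaining f = e^(−kτ) = e^(−0.014748×34) ≈ 0.6057.
At steady state, accumulation factor R = 1/(1 − e^(−kτ)) ≈ 2.5361.
Single-dose peak C₀ = D/Vd = 2317/110 ≈ 21.064 μg/mL.
Steady-state peak Cmax,ss = C₀·R ≈ 21.064 × 2.5361 ≈ 53.420 μg/mL.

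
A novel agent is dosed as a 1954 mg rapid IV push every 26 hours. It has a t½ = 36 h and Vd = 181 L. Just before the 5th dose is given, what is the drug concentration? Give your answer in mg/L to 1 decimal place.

14.4 mg/L

f = (1/2)^(τ/t½) = (1/2)^(26/36) ≈ 0.6062.
C₀ = D/Vd = 1954/181 ≈ 10.796 mg/L.
Before the 5th dose, 4 doses have been given. Superposition: Cmin = C₀·(f + f² + … + f^4).
≈ 10.796 × (0.6062 + 0.3675 + 0.2228 + 0.1350) ≈ 10.796 × 1.3315 ≈ 14.375 mg/L.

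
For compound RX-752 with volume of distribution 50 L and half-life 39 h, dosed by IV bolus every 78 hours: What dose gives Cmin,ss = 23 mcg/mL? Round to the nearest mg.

τ/t½ = 78/39 ≈ 2, so f = (1/2)^(78/39) ≈ 0.250000.
Cmin,ss = (D/Vd)·f/(1−f), so D = Cmin,ss·Vd·(1−f)/f.
D = 23 × 50 × (1−f)/f ≈ 23 × 50 × 3.00000 ≈ 3450.00 mg.

3450 mg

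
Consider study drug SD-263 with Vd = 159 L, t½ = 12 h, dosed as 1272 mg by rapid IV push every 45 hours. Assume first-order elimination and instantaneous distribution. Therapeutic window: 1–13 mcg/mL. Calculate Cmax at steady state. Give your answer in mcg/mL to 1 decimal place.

8.6 mcg/mL

k = ln2/t½ = ln2/12 ≈ 0.057762 h⁻¹; fraction remaining f = e^(−kτ) = e^(−0.057762×45) ≈ 0.0743.
Accumulation ratio R = 1/(1 − f) ≈ 1/0.9257 ≈ 1.0803.
Single-dose peak C₀ = D/Vd = 1272/159 ≈ 8.000 mcg/mL.
Cmax,ss = C₀/(1 − f) ≈ 8.000/0.9257 ≈ 8.642 mcg/mL.
Peak 8.6 mcg/mL vs MTC 13 mcg/mL: below toxic threshold.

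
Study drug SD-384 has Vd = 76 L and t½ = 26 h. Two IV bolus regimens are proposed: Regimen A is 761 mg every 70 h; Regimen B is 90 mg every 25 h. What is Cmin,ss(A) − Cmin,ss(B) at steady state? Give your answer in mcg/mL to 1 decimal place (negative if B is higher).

0.6 mcg/mL

Regimen A: f = (1/2)^(70/26) ≈ 0.1547; Cmin,ss = (761/76)·f/(1−f) ≈ 1.833 mcg/mL.
Regimen B: f = (1/2)^(25/26) ≈ 0.5135; Cmin,ss = (90/76)·f/(1−f) ≈ 1.250 mcg/mL.
Difference ≈ 1.833 − 1.250 ≈ 0.583 mcg/mL.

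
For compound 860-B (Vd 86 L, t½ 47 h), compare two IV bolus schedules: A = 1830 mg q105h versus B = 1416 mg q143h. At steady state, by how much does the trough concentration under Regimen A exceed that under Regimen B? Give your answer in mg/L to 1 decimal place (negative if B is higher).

Regimen A: f = (1/2)^(105/47) ≈ 0.2126; Cmin,ss = (1830/86)·f/(1−f) ≈ 5.745 mg/L.
Regimen B: f = (1/2)^(143/47) ≈ 0.1214; Cmin,ss = (1416/86)·f/(1−f) ≈ 2.275 mg/L.
Difference ≈ 5.745 − 2.275 ≈ 3.470 mg/L.

3.5 mg/L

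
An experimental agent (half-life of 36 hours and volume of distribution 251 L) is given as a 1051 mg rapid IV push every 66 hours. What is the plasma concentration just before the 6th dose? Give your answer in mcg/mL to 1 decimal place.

1.6 mcg/mL

f = (1/2)^(τ/t½) = (1/2)^(66/36) ≈ 0.2806.
C₀ = D/Vd = 1051/251 ≈ 4.187 mcg/mL.
Before the 6th dose, 5 doses have been given. Superposition: Cmin = C₀·(f + f² + … + f^5).
≈ 4.187 × (0.2806 + 0.0787 + 0.0221 + 0.0062 + 0.0017) ≈ 4.187 × 0.3893 ≈ 1.630 mcg/mL.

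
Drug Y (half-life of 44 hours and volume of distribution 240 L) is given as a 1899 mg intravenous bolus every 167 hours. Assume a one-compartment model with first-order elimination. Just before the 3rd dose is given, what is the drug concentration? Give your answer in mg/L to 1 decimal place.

f = (1/2)^(τ/t½) = (1/2)^(167/44) ≈ 0.0720.
C₀ = D/Vd = 1899/240 ≈ 7.912 mg/L.
Before the 3rd dose, 2 doses have been given. Superposition: Cmin = C₀·(f + f²).
≈ 7.912 × (0.0720 + 0.0052) ≈ 7.912 × 0.0772 ≈ 0.611 mg/L.

0.6 mg/L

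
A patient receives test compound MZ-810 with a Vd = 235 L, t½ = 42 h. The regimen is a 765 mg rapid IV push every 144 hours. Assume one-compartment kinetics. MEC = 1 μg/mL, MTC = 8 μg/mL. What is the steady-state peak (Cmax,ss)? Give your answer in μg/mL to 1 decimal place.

3.6 μg/mL

τ/t½ = 144/42 ≈ 3.4286, so fraction remaining f = (1/2)^(144/42) ≈ 0.0929.
At steady state, accumulation factor R = 1/(1 − e^(−kτ)) ≈ 1.1024.
Single-dose peak C₀ = D/Vd = 765/235 ≈ 3.255 μg/mL.
Steady-state peak Cmax,ss = C₀·R ≈ 3.255 × 1.1024 ≈ 3.588 μg/mL.
Peak 3.6 μg/mL vs MTC 8 μg/mL: below toxic threshold.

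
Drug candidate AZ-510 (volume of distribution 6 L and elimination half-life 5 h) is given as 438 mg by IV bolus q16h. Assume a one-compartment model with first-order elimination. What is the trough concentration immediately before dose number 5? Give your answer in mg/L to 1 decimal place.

8.9 mg/L

f = (1/2)^(τ/t½) = (1/2)^(16/5) ≈ 0.1088.
C₀ = D/Vd = 438/6 ≈ 73.000 mg/L.
Before the 5th dose, 4 doses have been given. Superposition: Cmin = C₀·(f + f² + … + f^4).
≈ 73.000 × (0.1088 + 0.0118 + 0.0013 + 0.0001) ≈ 73.000 × 0.1220 ≈ 8.906 mg/L.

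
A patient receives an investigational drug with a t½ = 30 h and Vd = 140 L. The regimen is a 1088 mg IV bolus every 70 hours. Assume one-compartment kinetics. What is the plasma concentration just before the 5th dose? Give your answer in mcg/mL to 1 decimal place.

1.9 mcg/mL

f = (1/2)^(τ/t½) = (1/2)^(70/30) ≈ 0.1984.
C₀ = D/Vd = 1088/140 ≈ 7.771 mcg/mL.
Before the 5th dose, 4 doses have been given. Superposition: Cmin = C₀·(f + f² + … + f^4).
≈ 7.771 × (0.1984 + 0.0394 + 0.0078 + 0.0015) ≈ 7.771 × 0.2471 ≈ 1.920 mcg/mL.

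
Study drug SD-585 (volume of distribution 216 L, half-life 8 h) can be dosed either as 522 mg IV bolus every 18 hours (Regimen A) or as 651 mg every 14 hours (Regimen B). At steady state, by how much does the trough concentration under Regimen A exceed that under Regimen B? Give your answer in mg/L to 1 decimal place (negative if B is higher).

-0.6 mg/L

Regimen A: f = (1/2)^(18/8) ≈ 0.2102; Cmin,ss = (522/216)·f/(1−f) ≈ 0.643 mg/L.
Regimen B: f = (1/2)^(14/8) ≈ 0.2973; Cmin,ss = (651/216)·f/(1−f) ≈ 1.275 mg/L.
Difference ≈ 0.643 − 1.275 ≈ -0.632 mg/L.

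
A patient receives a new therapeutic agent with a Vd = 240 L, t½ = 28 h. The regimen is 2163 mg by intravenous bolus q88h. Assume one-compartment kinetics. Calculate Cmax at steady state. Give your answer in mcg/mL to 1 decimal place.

10.2 mcg/mL

τ/t½ = 88/28 ≈ 3.1429, so fraction remaining f = (1/2)^(88/28) ≈ 0.1132.
Accumulation ratio R = 1/(1 − f) ≈ 1/0.8868 ≈ 1.1276.
Single-dose peak C₀ = D/Vd = 2163/240 ≈ 9.012 mcg/mL.
Steady-state peak Cmax,ss = C₀·R ≈ 9.012 × 1.1276 ≈ 10.162 mcg/mL.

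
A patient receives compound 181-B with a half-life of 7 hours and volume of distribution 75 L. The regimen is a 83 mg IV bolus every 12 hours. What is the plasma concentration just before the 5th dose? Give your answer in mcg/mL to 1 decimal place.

0.5 mcg/mL

f = (1/2)^(τ/t½) = (1/2)^(12/7) ≈ 0.3048.
C₀ = D/Vd = 83/75 ≈ 1.107 mcg/mL.
Before the 5th dose, 4 doses have been given. Superposition: Cmin = C₀·(f + f² + … + f^4).
≈ 1.107 × (0.3048 + 0.0929 + 0.0283 + 0.0086) ≈ 1.107 × 0.4346 ≈ 0.481 mcg/mL.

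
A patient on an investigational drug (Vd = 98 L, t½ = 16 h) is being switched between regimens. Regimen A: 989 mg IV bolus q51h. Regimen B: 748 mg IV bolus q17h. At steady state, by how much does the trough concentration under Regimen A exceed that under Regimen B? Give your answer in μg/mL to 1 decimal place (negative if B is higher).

-5.8 μg/mL

Regimen A: f = (1/2)^(51/16) ≈ 0.1098; Cmin,ss = (989/98)·f/(1−f) ≈ 1.245 μg/mL.
Regimen B: f = (1/2)^(17/16) ≈ 0.4788; Cmin,ss = (748/98)·f/(1−f) ≈ 7.012 μg/mL.
Difference ≈ 1.245 − 7.012 ≈ -5.767 μg/mL.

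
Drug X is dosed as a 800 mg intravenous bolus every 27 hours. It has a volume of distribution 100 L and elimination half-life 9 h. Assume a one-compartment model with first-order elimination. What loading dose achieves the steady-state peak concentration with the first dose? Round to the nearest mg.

f = (1/2)^(27/9) ≈ 0.125000; accumulation ratio R = 1/(1−f) ≈ 1.14286.
Loading dose to hit Cmax,ss on first dose: D_load = D_maint·R ≈ 800 × 1.14286 ≈ 914.29 mg.

914 mg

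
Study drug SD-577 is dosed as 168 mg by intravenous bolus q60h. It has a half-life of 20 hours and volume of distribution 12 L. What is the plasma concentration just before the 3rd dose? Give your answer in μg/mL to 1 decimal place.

2.0 μg/mL

f = (1/2)^(τ/t½) = (1/2)^(60/20) ≈ 0.1250.
C₀ = D/Vd = 168/12 ≈ 14.000 μg/mL.
Before the 3rd dose, 2 doses have been given. Superposition: Cmin = C₀·(f + f²).
≈ 14.000 × (0.1250 + 0.0156) ≈ 14.000 × 0.1406 ≈ 1.968 μg/mL.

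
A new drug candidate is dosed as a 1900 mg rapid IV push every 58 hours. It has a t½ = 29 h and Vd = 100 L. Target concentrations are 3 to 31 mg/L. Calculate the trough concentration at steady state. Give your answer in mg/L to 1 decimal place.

The dosing interval is 2 half-lives, so f = 2^(−2) = 0.25.
Accumulation ratio R = 1/(1 − f) = 1/0.75 = 4/3.
Single-dose peak C₀ = D/Vd = 1900/100 = 19 mg/L.
Steady-state peak Cmax,ss = C₀·R = 19 × 4/3 ≈ 25.333 mg/L.
Steady-state trough Cmin,ss = Cmax,ss·f ≈ 25.333 × 0.25 ≈ 6.333 mg/L.
Trough 6.3 mg/L vs MEC 3 mg/L: adequate.

6.3 mg/L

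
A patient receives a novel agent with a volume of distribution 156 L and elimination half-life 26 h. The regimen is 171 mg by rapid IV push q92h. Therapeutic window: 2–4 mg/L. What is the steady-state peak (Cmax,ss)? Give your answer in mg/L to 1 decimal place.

τ/t½ = 92/26 ≈ 3.5385, so fraction remaining f = (1/2)^(92/26) ≈ 0.0861.
Accumulation ratio R = 1/(1 − f) ≈ 1/0.9139 ≈ 1.0942.
Each bolus raises the concentration by D/Vd = 171/156 ≈ 1.096 mg/L.
Steady-state peak Cmax,ss = C₀·R ≈ 1.096 × 1.0942 ≈ 1.199 mg/L.
Peak 1.2 mg/L vs MTC 4 mg/L: below toxic threshold.

1.2 mg/L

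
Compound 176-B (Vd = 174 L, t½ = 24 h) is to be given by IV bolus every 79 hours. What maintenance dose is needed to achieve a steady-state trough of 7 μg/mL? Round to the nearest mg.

10709 mg

τ/t½ = 79/24 ≈ 3.2917, so f = (1/2)^(79/24) ≈ 0.102120.
Cmin,ss = (D/Vd)·f/(1−f), so D = Cmin,ss·Vd·(1−f)/f.
D = 7 × 174 × (1−f)/f ≈ 7 × 174 × 8.79240 ≈ 10709.14 mg.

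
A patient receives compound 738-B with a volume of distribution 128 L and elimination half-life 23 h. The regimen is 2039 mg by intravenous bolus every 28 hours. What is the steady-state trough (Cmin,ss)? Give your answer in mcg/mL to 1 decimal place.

k = ln2/t½ = ln2/23 ≈ 0.030137 h⁻¹; fraction remaining f = e^(−kτ) = e^(−0.030137×28) ≈ 0.4301.
Single-dose peak C₀ = D/Vd = 2039/128 ≈ 15.930 mcg/mL.
Steady-state trough Cmin,ss = C₀·f/(1−f) ≈ 15.930 × 0.4301/0.5699 ≈ 12.022 mcg/mL.

12.0 mcg/mL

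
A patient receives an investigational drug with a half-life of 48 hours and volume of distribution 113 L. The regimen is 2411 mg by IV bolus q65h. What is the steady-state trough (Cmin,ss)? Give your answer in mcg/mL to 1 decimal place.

13.7 mcg/mL

Over one 65-h interval, 65/48 ≈ 1.3542 half-lives elapse, leaving f ≈ 0.3912 of each dose.
Accumulation ratio R = 1/(1 − f) ≈ 1/0.6088 ≈ 1.6426.
Each bolus raises the concentration by D/Vd = 2411/113 ≈ 21.336 mcg/mL.
Cmax,ss = C₀/(1 − f) ≈ 21.336/0.6088 ≈ 35.046 mcg/mL.
One interval later, Cmin,ss = Cmax,ss·e^(−kτ) ≈ 35.046 × 0.3912 ≈ 13.710 mcg/mL.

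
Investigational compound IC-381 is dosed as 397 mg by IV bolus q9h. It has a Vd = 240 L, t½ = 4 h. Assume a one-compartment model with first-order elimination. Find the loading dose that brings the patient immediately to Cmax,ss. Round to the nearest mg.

f = (1/2)^(9/4) ≈ 0.210224; accumulation ratio R = 1/(1−f) ≈ 1.26618.
Loading dose to hit Cmax,ss on first dose: D_load = D_maint·R ≈ 397 × 1.26618 ≈ 502.67 mg.

503 mg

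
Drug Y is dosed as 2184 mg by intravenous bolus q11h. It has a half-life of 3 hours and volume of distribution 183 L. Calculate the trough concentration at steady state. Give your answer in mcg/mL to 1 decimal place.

1.0 mcg/mL

Over one 11-h interval, 11/3 ≈ 3.6667 half-lives elapse, leaving f ≈ 0.0787 of each dose.
At steady state, accumulation factor R = 1/(1 − e^(−kτ)) ≈ 1.0854.
Each bolus raises the concentration by D/Vd = 2184/183 ≈ 11.934 mcg/mL.
Cmax,ss = C₀/(1 − f) ≈ 11.934/0.9213 ≈ 12.953 mcg/mL.
One interval later, Cmin,ss = Cmax,ss·e^(−kτ) ≈ 12.953 × 0.0787 ≈ 1.019 mcg/mL.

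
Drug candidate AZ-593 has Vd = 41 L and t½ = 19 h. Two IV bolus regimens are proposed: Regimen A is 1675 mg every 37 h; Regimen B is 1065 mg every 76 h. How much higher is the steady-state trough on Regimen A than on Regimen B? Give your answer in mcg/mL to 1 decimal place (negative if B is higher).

Regimen A: f = (1/2)^(37/19) ≈ 0.2593; Cmin,ss = (1675/41)·f/(1−f) ≈ 14.302 mcg/mL.
Regimen B: f = (1/2)^(76/19) ≈ 0.0625; Cmin,ss = (1065/41)·f/(1−f) ≈ 1.732 mcg/mL.
Difference ≈ 14.302 − 1.732 ≈ 12.570 mcg/mL.

12.6 mcg/mL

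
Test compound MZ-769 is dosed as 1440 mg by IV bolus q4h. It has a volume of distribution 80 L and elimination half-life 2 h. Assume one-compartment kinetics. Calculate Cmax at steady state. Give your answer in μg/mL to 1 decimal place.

τ = 4 h = 2 half-lives, so f = (1/2)^2 = 0.25.
Accumulation ratio R = 1/(1 − f) = 1/0.75 = 4/3.
Single-dose peak C₀ = D/Vd = 1440/80 = 18 μg/mL.
Steady-state peak Cmax,ss = C₀·R = 18 × 4/3 ≈ 24.000 μg/mL.

24.0 μg/mL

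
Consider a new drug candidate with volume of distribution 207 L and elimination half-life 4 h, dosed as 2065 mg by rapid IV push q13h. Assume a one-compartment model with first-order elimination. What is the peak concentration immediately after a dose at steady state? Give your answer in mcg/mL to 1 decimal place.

Over one 13-h interval, 13/4 ≈ 3.25 half-lives elapse, leaving f ≈ 0.1051 of each dose.
At steady state, accumulation factor R = 1/(1 − e^(−kτ)) ≈ 1.1174.
Single-dose peak C₀ = D/Vd = 2065/207 ≈ 9.976 mcg/mL.
Cmax,ss = C₀/(1 − f) ≈ 9.976/0.8949 ≈ 11.148 mcg/mL.

11.1 mcg/mL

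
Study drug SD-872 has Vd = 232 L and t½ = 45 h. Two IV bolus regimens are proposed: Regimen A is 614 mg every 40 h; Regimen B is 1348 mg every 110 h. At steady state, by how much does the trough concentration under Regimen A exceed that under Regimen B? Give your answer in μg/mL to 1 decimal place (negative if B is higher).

1.8 μg/mL

Regimen A: f = (1/2)^(40/45) ≈ 0.5400; Cmin,ss = (614/232)·f/(1−f) ≈ 3.107 μg/mL.
Regimen B: f = (1/2)^(110/45) ≈ 0.1837; Cmin,ss = (1348/232)·f/(1−f) ≈ 1.308 μg/mL.
Difference ≈ 3.107 − 1.308 ≈ 1.799 μg/mL.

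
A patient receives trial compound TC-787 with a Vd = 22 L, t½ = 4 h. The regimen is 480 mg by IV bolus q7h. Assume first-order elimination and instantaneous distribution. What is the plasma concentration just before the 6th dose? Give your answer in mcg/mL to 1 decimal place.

9.2 mcg/mL

f = (1/2)^(τ/t½) = (1/2)^(7/4) ≈ 0.2973.
C₀ = D/Vd = 480/22 ≈ 21.818 mcg/mL.
Before the 6th dose, 5 doses have been given. Superposition: Cmin = C₀·(f + f² + … + f^5).
≈ 21.818 × (0.2973 + 0.0884 + 0.0263 + 0.0078 + 0.0023) ≈ 21.818 × 0.4221 ≈ 9.209 mcg/mL.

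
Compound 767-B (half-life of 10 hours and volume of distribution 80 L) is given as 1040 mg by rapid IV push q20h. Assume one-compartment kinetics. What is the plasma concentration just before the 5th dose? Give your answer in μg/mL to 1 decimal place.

f = (1/2)^(τ/t½) = (1/2)^(20/10) ≈ 0.2500.
C₀ = D/Vd = 1040/80 ≈ 13.000 μg/mL.
Before the 5th dose, 4 doses have been given. Superposition: Cmin = C₀·(f + f² + … + f^4).
≈ 13.000 × (0.2500 + 0.0625 + 0.0156 + 0.0039) ≈ 13.000 × 0.3320 ≈ 4.316 μg/mL.

4.3 μg/mL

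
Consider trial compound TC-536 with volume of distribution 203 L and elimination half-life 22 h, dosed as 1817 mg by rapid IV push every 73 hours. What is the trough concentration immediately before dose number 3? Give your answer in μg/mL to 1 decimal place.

f = (1/2)^(τ/t½) = (1/2)^(73/22) ≈ 0.1003.
C₀ = D/Vd = 1817/203 ≈ 8.951 μg/mL.
Before the 3rd dose, 2 doses have been given. Superposition: Cmin = C₀·(f + f²).
≈ 8.951 × (0.1003 + 0.0101) ≈ 8.951 × 0.1104 ≈ 0.988 μg/mL.

1.0 μg/mL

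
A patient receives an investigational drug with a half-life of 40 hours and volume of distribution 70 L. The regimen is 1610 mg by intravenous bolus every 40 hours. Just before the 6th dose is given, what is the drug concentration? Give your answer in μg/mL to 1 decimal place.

22.3 μg/mL

f = (1/2)^(τ/t½) = (1/2)^(40/40) ≈ 0.5000.
C₀ = D/Vd = 1610/70 ≈ 23.000 μg/mL.
Before the 6th dose, 5 doses have been given. Superposition: Cmin = C₀·(f + f² + … + f^5).
≈ 23.000 × (0.5000 + 0.2500 + 0.1250 + 0.0625 + 0.0313) ≈ 23.000 × 0.9688 ≈ 22.282 μg/mL.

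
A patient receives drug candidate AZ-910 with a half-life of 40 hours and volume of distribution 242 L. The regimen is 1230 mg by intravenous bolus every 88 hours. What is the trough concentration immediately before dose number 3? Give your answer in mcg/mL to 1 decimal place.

1.3 mcg/mL

f = (1/2)^(τ/t½) = (1/2)^(88/40) ≈ 0.2176.
C₀ = D/Vd = 1230/242 ≈ 5.083 mcg/mL.
Before the 3rd dose, 2 doses have been given. Superposition: Cmin = C₀·(f + f²).
≈ 5.083 × (0.2176 + 0.0473) ≈ 5.083 × 0.2649 ≈ 1.346 mcg/mL.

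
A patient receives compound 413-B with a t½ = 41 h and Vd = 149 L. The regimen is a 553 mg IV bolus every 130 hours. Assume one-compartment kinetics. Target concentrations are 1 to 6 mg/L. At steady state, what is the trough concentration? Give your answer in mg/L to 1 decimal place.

0.5 mg/L

k = ln2/t½ = ln2/41 ≈ 0.016906 h⁻¹; fraction remaining f = e^(−kτ) = e^(−0.016906×130) ≈ 0.1110.
Single-dose peak C₀ = D/Vd = 553/149 ≈ 3.711 mg/L.
Steady-state trough Cmin,ss = C₀·f/(1−f) ≈ 3.711 × 0.1110/0.8890 ≈ 0.463 mg/L.
Trough 0.5 mg/L vs MEC 1 mg/L: subtherapeutic.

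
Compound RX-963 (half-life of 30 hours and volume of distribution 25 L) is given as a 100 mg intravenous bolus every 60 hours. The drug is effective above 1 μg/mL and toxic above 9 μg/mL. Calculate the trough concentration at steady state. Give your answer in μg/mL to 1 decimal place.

1.3 μg/mL

The dosing interval is 2 half-lives, so f = 2^(−2) = 0.25.
Accumulation ratio R = 1/(1 − f) = 1/0.75 = 4/3.
Single-dose peak C₀ = D/Vd = 100/25 = 4 μg/mL.
Steady-state peak Cmax,ss = C₀·R = 4 × 4/3 ≈ 5.333 μg/mL.
Steady-state trough Cmin,ss = Cmax,ss·f ≈ 5.333 × 0.25 ≈ 1.333 μg/mL.
Trough 1.3 μg/mL vs MEC 1 μg/mL: adequate.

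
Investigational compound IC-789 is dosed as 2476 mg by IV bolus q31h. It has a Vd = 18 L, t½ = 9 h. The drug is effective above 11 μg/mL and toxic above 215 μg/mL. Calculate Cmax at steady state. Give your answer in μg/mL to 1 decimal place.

k = ln2/t½ = ln2/9 ≈ 0.077016 h⁻¹; fraction remaining f = e^(−kτ) = e^(−0.077016×31) ≈ 0.0919.
At steady state, accumulation factor R = 1/(1 − e^(−kτ)) ≈ 1.1012.
Single-dose peak C₀ = D/Vd = 2476/18 ≈ 137.556 μg/mL.
Steady-state peak Cmax,ss = C₀·R ≈ 137.556 × 1.1012 ≈ 151.477 μg/mL.
Peak 151.5 μg/mL vs MTC 215 μg/mL: below toxic threshold.

151.5 μg/mL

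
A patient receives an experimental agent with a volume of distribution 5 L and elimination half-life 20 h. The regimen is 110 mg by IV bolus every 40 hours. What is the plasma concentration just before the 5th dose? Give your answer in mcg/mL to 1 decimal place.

f = (1/2)^(τ/t½) = (1/2)^(40/20) ≈ 0.2500.
C₀ = D/Vd = 110/5 ≈ 22.000 mcg/mL.
Before the 5th dose, 4 doses have been given. Superposition: Cmin = C₀·(f + f² + … + f^4).
≈ 22.000 × (0.2500 + 0.0625 + 0.0156 + 0.0039) ≈ 22.000 × 0.3320 ≈ 7.304 mcg/mL.

7.3 mcg/mL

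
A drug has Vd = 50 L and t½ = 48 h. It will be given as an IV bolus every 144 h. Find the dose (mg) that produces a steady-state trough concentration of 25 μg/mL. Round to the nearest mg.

τ/t½ = 144/48 ≈ 3, so f = (1/2)^(144/48) ≈ 0.125000.
Cmin,ss = (D/Vd)·f/(1−f), so D = Cmin,ss·Vd·(1−f)/f.
D = 25 × 50 × (1−f)/f ≈ 25 × 50 × 7.00000 ≈ 8750.00 mg.

8750 mg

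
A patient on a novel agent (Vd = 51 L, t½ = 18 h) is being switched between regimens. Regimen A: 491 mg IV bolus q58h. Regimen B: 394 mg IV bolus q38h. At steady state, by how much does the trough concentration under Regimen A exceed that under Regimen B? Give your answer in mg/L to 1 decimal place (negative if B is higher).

-1.2 mg/L

Regimen A: f = (1/2)^(58/18) ≈ 0.1072; Cmin,ss = (491/51)·f/(1−f) ≈ 1.156 mg/L.
Regimen B: f = (1/2)^(38/18) ≈ 0.2315; Cmin,ss = (394/51)·f/(1−f) ≈ 2.327 mg/L.
Difference ≈ 1.156 − 2.327 ≈ -1.171 mg/L.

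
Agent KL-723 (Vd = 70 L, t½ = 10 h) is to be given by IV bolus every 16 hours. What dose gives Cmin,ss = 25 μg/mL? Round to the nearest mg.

3555 mg

τ/t½ = 16/10 ≈ 1.6, so f = (1/2)^(16/10) ≈ 0.329877.
Cmin,ss = (D/Vd)·f/(1−f), so D = Cmin,ss·Vd·(1−f)/f.
D = 25 × 70 × (1−f)/f ≈ 25 × 70 × 2.03143 ≈ 3555.00 mg.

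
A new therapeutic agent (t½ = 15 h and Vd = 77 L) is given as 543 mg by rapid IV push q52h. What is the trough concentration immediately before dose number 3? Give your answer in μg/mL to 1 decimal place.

0.7 μg/mL

f = (1/2)^(τ/t½) = (1/2)^(52/15) ≈ 0.0905.
C₀ = D/Vd = 543/77 ≈ 7.052 μg/mL.
Before the 3rd dose, 2 doses have been given. Superposition: Cmin = C₀·(f + f²).
≈ 7.052 × (0.0905 + 0.0082) ≈ 7.052 × 0.0987 ≈ 0.696 μg/mL.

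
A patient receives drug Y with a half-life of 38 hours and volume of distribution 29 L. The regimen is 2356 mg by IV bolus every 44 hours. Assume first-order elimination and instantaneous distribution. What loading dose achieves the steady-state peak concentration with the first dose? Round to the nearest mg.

f = (1/2)^(44/38) ≈ 0.448166; accumulation ratio R = 1/(1−f) ≈ 1.81214.
Loading dose to hit Cmax,ss on first dose: D_load = D_maint·R ≈ 2356 × 1.81214 ≈ 4269.40 mg.

4269 mg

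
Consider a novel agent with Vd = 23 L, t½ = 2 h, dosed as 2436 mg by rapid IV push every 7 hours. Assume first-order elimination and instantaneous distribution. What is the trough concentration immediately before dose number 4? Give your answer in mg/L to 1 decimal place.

10.3 mg/L

f = (1/2)^(τ/t½) = (1/2)^(7/2) ≈ 0.0884.
C₀ = D/Vd = 2436/23 ≈ 105.913 mg/L.
Before the 4th dose, 3 doses have been given. Superposition: Cmin = C₀·(f + f² + … + f^3).
≈ 105.913 × (0.0884 + 0.0078 + 0.0007) ≈ 105.913 × 0.0969 ≈ 10.263 mg/L.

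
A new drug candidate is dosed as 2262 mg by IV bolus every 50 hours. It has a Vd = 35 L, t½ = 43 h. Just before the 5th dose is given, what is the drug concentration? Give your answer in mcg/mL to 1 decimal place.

f = (1/2)^(τ/t½) = (1/2)^(50/43) ≈ 0.4466.
C₀ = D/Vd = 2262/35 ≈ 64.629 mcg/mL.
Before the 5th dose, 4 doses have been given. Superposition: Cmin = C₀·(f + f² + … + f^4).
≈ 64.629 × (0.4466 + 0.1995 + 0.0891 + 0.0398) ≈ 64.629 × 0.7750 ≈ 50.087 mcg/mL.

50.1 mcg/mL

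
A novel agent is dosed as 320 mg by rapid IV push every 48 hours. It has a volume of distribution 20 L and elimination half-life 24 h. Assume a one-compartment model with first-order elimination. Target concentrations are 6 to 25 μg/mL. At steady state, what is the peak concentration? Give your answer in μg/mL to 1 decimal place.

τ = 48 h = 2 half-lives, so f = (1/2)^2 = 0.25.
Accumulation ratio R = 1/(1 − f) = 1/0.75 = 4/3.
Single-dose peak C₀ = D/Vd = 320/20 = 16 μg/mL.
Steady-state peak Cmax,ss = C₀·R = 16 × 4/3 ≈ 21.333 μg/mL.
Peak 21.3 μg/mL vs MTC 25 μg/mL: below toxic threshold.

21.3 μg/mL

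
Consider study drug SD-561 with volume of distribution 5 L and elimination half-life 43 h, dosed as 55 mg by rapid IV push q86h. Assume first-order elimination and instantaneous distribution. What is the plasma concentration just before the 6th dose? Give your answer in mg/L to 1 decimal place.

3.7 mg/L

f = (1/2)^(τ/t½) = (1/2)^(86/43) ≈ 0.2500.
C₀ = D/Vd = 55/5 ≈ 11.000 mg/L.
Before the 6th dose, 5 doses have been given. Superposition: Cmin = C₀·(f + f² + … + f^5).
≈ 11.000 × (0.2500 + 0.0625 + 0.0156 + 0.0039 + 0.0010) ≈ 11.000 × 0.3330 ≈ 3.663 mg/L.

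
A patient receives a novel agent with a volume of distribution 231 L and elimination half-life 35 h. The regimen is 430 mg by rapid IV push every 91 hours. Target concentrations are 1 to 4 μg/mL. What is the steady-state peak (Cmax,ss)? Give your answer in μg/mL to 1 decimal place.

2.2 μg/mL

Over one 91-h interval, 91/35 ≈ 2.6 half-lives elapse, leaving f ≈ 0.1649 of each dose.
Accumulation ratio R = 1/(1 − f) ≈ 1/0.8351 ≈ 1.1975.
Single-dose peak C₀ = D/Vd = 430/231 ≈ 1.861 μg/mL.
Cmax,ss = C₀/(1 − f) ≈ 1.861/0.8351 ≈ 2.228 μg/mL.
Peak 2.2 μg/mL vs MTC 4 μg/mL: below toxic threshold.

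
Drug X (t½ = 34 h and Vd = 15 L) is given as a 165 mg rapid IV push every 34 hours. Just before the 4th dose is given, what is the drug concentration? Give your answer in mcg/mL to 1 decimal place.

9.6 mcg/mL

f = (1/2)^(τ/t½) = (1/2)^(34/34) ≈ 0.5000.
C₀ = D/Vd = 165/15 ≈ 11.000 mcg/mL.
Before the 4th dose, 3 doses have been given. Superposition: Cmin = C₀·(f + f² + … + f^3).
≈ 11.000 × (0.5000 + 0.2500 + 0.1250) ≈ 11.000 × 0.8750 ≈ 9.625 mcg/mL.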